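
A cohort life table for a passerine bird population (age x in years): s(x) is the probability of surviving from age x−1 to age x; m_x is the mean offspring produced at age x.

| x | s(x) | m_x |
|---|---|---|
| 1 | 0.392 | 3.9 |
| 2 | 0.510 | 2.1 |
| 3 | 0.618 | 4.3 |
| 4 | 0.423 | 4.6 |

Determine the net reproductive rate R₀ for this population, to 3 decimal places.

Survivorship from birth: l_x = s_1·s_2·…·s_x.
  l_1 = 0.39200
  l_2 = 0.19992
  l_3 = 0.12355
  l_4 = 0.05226
R₀ = Σ l_x m_x:
  age 1: 0.39200 × 3.9 = 1.5288
  age 2: 0.19992 × 2.1 = 0.4198
  age 3: 0.12355 × 4.3 = 0.5313
  age 4: 0.05226 × 4.6 = 0.2404
R₀ = 1.5288 + 0.4198 + 0.5313 + 0.2404 = 2.7203

2.720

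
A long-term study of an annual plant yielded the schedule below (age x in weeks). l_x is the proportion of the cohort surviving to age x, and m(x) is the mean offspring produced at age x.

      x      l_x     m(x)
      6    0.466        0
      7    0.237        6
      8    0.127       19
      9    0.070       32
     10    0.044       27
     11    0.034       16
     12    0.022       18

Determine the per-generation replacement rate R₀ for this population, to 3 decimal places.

8.203

R₀ = Σ l_x m(x):
  age 6: 0.466 × 0 = 0.0000
  age 7: 0.237 × 6 = 1.4220
  age 8: 0.127 × 19 = 2.4130
  age 9: 0.070 × 32 = 2.2400
  age 10: 0.044 × 27 = 1.1880
  age 11: 0.034 × 16 = 0.5440
  age 12: 0.022 × 18 = 0.3960
R₀ = 0.0000 + 1.4220 + 2.4130 + 2.2400 + 1.1880 + 0.5440 + 0.3960 = 8.2030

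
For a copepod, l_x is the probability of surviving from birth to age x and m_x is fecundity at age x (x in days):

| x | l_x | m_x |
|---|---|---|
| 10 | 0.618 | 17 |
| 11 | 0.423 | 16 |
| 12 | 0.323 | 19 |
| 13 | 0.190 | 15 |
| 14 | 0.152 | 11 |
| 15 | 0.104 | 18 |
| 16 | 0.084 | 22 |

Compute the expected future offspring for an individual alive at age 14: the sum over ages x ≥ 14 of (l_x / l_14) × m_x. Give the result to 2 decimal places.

l_14 = 0.152. Conditional survival from age 14 to x is l_x / l_14.
  x=14: (0.152/0.152) × 11 = 11.0000
  x=15: (0.104/0.152) × 18 = 12.3158
  x=16: (0.084/0.152) × 22 = 12.1579
Sum = 11.0000 + 12.3158 + 12.1579 = 35.4737

35.47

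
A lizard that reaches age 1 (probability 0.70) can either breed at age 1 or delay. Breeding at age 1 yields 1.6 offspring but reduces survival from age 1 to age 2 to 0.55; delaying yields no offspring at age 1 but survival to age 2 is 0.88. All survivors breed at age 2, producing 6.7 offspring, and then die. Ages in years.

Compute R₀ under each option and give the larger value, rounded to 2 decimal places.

4.13

breed at age 1: R₀ = 0.70 × (1.6 + 0.55 × 6.7) = 0.70 × 5.2850 = 3.6995
delay to age 2: R₀ = 0.70 × (0.88 × 6.7) = 0.70 × 5.8960 = 4.1272
Higher: delay to age 2 (4.1272).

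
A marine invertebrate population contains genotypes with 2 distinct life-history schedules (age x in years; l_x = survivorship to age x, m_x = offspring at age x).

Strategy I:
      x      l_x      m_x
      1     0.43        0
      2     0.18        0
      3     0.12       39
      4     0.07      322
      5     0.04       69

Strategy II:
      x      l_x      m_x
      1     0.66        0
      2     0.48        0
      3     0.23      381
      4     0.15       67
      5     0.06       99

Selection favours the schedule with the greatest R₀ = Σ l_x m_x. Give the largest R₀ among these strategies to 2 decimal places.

Strategy I: R₀ = 0.43×0 + 0.18×0 + 0.12×39 + 0.07×322 + 0.04×69 = 29.9800
Strategy II: R₀ = 0.66×0 + 0.48×0 + 0.23×381 + 0.15×67 + 0.06×99 = 103.6200
Highest R₀: strategy II with 103.6200.

103.62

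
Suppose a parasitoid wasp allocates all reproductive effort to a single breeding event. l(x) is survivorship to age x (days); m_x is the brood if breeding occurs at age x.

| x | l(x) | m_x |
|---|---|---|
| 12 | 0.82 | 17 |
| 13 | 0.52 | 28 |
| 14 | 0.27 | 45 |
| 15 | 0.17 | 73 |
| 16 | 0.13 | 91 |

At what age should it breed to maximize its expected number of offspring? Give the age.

Expected offspring if breeding at age x = l(x) × m_x:
  age 12: 0.82 × 17 = 13.940
  age 13: 0.52 × 28 = 14.560
  age 14: 0.27 × 45 = 12.150
  age 15: 0.17 × 73 = 12.410
  age 16: 0.13 × 91 = 11.830
Maximum at age 13 (14.560).

13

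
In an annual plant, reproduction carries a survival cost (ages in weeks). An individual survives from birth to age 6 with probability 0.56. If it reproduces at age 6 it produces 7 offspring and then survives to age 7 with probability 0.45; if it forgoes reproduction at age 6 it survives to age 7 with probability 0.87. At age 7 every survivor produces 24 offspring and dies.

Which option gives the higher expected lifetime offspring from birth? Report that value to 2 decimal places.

breed at age 6: R₀ = 0.56 × (7 + 0.45 × 24) = 0.56 × 17.8000 = 9.9680
delay to age 7: R₀ = 0.56 × (0.87 × 24) = 0.56 × 20.8800 = 11.6928
Higher: delay to age 7 (11.6928).

11.69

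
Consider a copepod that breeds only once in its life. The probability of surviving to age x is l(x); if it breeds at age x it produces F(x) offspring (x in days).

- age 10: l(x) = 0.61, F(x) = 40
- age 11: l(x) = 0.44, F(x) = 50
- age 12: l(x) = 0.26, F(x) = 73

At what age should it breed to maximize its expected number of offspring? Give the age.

Expected offspring if breeding at age x = l(x) × F(x):
  age 10: 0.61 × 40 = 24.400
  age 11: 0.44 × 50 = 22.000
  age 12: 0.26 × 73 = 18.980
Maximum at age 10 (24.400).

10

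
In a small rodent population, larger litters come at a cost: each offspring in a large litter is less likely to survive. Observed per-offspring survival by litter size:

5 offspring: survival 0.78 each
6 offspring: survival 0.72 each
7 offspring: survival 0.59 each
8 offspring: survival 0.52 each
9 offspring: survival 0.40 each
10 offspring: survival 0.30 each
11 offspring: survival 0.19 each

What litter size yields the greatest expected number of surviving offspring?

6

Expected surviving offspring = c × s(c):
  c=5: 5 × 0.78 = 3.900
  c=6: 6 × 0.72 = 4.320
  c=7: 7 × 0.59 = 4.130
  c=8: 8 × 0.52 = 4.160
  c=9: 9 × 0.40 = 3.600
  c=10: 10 × 0.30 = 3.000
  c=11: 11 × 0.19 = 2.090
Maximum at c = 6 (4.320 surviving offspring).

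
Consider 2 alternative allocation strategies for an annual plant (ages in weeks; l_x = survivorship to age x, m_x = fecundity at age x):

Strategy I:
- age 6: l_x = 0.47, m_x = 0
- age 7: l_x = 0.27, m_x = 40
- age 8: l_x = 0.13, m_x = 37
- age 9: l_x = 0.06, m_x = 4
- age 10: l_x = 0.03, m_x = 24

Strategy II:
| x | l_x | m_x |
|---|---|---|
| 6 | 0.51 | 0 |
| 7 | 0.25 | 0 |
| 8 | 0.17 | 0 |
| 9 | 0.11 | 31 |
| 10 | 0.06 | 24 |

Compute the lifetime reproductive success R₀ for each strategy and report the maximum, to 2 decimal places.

16.57

Strategy I: R₀ = 0.47×0 + 0.27×40 + 0.13×37 + 0.06×4 + 0.03×24 = 16.5700
Strategy II: R₀ = 0.51×0 + 0.25×0 + 0.17×0 + 0.11×31 + 0.06×24 = 4.8500
Highest R₀: strategy I with 16.5700.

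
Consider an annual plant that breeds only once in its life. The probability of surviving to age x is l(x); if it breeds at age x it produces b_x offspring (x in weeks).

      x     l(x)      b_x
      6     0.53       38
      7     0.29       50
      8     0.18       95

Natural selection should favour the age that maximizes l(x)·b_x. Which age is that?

6

Expected offspring if breeding at age x = l(x) × b_x:
  age 6: 0.53 × 38 = 20.140
  age 7: 0.29 × 50 = 14.500
  age 8: 0.18 × 95 = 17.100
Maximum at age 6 (20.140).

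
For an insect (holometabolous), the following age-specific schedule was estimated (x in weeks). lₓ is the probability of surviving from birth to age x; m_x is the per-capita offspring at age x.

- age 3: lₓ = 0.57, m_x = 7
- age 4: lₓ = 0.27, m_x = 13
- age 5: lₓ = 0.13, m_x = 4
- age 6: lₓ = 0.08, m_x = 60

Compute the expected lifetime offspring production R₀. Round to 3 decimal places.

12.820

R₀ = Σ lₓ m_x:
  age 3: 0.57 × 7 = 3.9900
  age 4: 0.27 × 13 = 3.5100
  age 5: 0.13 × 4 = 0.5200
  age 6: 0.08 × 60 = 4.8000
R₀ = 3.9900 + 3.5100 + 0.5200 + 4.8000 = 12.8200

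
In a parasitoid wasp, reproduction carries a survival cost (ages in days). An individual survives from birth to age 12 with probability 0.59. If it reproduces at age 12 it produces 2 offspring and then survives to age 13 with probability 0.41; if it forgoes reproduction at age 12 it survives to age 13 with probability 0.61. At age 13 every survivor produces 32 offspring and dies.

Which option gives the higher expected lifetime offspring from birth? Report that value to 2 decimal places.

11.52

breed at age 12: R₀ = 0.59 × (2 + 0.41 × 32) = 0.59 × 15.1200 = 8.9208
delay to age 13: R₀ = 0.59 × (0.61 × 32) = 0.59 × 19.5200 = 11.5168
Higher: delay to age 13 (11.5168).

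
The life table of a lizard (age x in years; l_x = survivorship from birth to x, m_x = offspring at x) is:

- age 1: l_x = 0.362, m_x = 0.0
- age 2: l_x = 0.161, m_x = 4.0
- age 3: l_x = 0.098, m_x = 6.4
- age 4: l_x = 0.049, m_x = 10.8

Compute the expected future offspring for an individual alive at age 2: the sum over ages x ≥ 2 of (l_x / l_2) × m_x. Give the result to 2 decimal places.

11.18

l_2 = 0.161. Conditional survival from age 2 to x is l_x / l_2.
  x=2: (0.161/0.161) × 4.0 = 4.0000
  x=3: (0.098/0.161) × 6.4 = 3.8957
  x=4: (0.049/0.161) × 10.8 = 3.2870
Sum = 4.0000 + 3.8957 + 3.2870 = 11.1826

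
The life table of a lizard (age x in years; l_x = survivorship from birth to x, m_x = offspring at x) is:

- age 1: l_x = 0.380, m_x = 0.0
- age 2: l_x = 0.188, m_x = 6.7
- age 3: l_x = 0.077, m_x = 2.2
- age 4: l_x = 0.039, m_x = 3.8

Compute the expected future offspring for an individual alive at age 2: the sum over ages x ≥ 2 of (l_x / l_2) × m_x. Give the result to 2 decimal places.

8.39

l_2 = 0.188. Conditional survival from age 2 to x is l_x / l_2.
  x=2: (0.188/0.188) × 6.7 = 6.7000
  x=3: (0.077/0.188) × 2.2 = 0.9011
  x=4: (0.039/0.188) × 3.8 = 0.7883
Sum = 6.7000 + 0.9011 + 0.7883 = 8.3894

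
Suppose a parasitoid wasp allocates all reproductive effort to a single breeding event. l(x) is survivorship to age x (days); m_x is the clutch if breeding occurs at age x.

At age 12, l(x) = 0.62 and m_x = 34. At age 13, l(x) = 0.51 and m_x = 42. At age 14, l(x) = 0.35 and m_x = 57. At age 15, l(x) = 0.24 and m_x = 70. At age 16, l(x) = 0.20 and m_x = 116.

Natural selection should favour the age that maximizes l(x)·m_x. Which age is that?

Expected offspring if breeding at age x = l(x) × m_x:
  age 12: 0.62 × 34 = 21.080
  age 13: 0.51 × 42 = 21.420
  age 14: 0.35 × 57 = 19.950
  age 15: 0.24 × 70 = 16.800
  age 16: 0.20 × 116 = 23.200
Maximum at age 16 (23.200).

16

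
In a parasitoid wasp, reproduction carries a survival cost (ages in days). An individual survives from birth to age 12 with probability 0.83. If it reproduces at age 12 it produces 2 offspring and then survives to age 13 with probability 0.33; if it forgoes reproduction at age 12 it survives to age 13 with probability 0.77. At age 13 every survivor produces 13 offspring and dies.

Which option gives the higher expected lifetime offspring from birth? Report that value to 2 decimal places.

8.31

breed at age 12: R₀ = 0.83 × (2 + 0.33 × 13) = 0.83 × 6.2900 = 5.2207
delay to age 13: R₀ = 0.83 × (0.77 × 13) = 0.83 × 10.0100 = 8.3083
Higher: delay to age 13 (8.3083).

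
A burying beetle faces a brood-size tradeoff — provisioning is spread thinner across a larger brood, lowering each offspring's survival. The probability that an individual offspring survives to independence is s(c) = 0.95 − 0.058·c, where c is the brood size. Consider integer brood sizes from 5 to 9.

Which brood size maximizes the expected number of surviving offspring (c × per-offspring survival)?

Expected surviving offspring = c × s(c):
  c=5: 5 × 0.660 = 3.300
  c=6: 6 × 0.602 = 3.612
  c=7: 7 × 0.544 = 3.808
  c=8: 8 × 0.486 = 3.888
  c=9: 9 × 0.428 = 3.852
Maximum at c = 8 (3.888 surviving offspring).

8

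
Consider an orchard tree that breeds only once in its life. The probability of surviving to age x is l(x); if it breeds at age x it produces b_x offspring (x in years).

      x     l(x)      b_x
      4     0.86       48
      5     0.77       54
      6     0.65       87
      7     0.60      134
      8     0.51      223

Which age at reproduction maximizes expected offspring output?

8

Expected offspring if breeding at age x = l(x) × b_x:
  age 4: 0.86 × 48 = 41.280
  age 5: 0.77 × 54 = 41.580
  age 6: 0.65 × 87 = 56.550
  age 7: 0.60 × 134 = 80.400
  age 8: 0.51 × 223 = 113.730
Maximum at age 8 (113.730).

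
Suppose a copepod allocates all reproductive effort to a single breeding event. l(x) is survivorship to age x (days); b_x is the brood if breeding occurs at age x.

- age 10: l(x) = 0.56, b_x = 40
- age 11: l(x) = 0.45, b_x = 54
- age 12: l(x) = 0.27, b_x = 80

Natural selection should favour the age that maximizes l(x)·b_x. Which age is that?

Expected offspring if breeding at age x = l(x) × b_x:
  age 10: 0.56 × 40 = 22.400
  age 11: 0.45 × 54 = 24.300
  age 12: 0.27 × 80 = 21.600
Maximum at age 11 (24.300).

11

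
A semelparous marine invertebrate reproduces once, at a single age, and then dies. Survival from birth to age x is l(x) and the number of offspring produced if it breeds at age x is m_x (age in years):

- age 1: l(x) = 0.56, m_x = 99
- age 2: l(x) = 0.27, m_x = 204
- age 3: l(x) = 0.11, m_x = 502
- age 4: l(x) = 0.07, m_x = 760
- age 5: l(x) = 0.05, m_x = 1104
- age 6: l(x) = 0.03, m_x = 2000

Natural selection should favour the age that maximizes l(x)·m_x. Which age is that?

6

Expected offspring if breeding at age x = l(x) × m_x:
  age 1: 0.56 × 99 = 55.440
  age 2: 0.27 × 204 = 55.080
  age 3: 0.11 × 502 = 55.220
  age 4: 0.07 × 760 = 53.200
  age 5: 0.05 × 1104 = 55.200
  age 6: 0.03 × 2000 = 60.000
Maximum at age 6 (60.000).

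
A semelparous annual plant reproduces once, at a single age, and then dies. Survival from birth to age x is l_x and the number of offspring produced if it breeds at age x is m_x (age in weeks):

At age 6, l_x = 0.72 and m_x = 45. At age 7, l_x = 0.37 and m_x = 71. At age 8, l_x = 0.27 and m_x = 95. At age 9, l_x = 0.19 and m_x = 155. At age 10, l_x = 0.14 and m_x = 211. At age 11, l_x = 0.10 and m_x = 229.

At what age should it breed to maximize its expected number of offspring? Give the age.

Expected offspring if breeding at age x = l_x × m_x:
  age 6: 0.72 × 45 = 32.400
  age 7: 0.37 × 71 = 26.270
  age 8: 0.27 × 95 = 25.650
  age 9: 0.19 × 155 = 29.450
  age 10: 0.14 × 211 = 29.540
  age 11: 0.10 × 229 = 22.900
Maximum at age 6 (32.400).

6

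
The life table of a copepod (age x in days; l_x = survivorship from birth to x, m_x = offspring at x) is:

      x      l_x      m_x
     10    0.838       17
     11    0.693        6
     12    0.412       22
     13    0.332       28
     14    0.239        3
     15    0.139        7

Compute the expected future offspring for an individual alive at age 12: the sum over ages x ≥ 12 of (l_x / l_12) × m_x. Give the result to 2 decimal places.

48.67

l_12 = 0.412. Conditional survival from age 12 to x is l_x / l_12.
  x=12: (0.412/0.412) × 22 = 22.0000
  x=13: (0.332/0.412) × 28 = 22.5631
  x=14: (0.239/0.412) × 3 = 1.7403
  x=15: (0.139/0.412) × 7 = 2.3617
Sum = 22.0000 + 22.5631 + 1.7403 + 2.3617 = 48.6650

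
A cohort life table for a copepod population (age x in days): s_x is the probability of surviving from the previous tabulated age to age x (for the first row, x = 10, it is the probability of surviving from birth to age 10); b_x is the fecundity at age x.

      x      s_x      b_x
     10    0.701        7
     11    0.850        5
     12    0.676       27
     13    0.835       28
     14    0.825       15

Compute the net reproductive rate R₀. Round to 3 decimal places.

Survivorship from birth: l_x = s_10·s_11·…·s_x.
  l_10 = 0.70100
  l_11 = 0.59585
  l_12 = 0.40279
  l_13 = 0.33633
  l_14 = 0.27748
R₀ = Σ l_x b_x:
  age 10: 0.70100 × 7 = 4.9070
  age 11: 0.59585 × 5 = 2.9792
  age 12: 0.40279 × 27 = 10.8753
  age 13: 0.33633 × 28 = 9.4172
  age 14: 0.27748 × 15 = 4.1622
R₀ = 4.9070 + 2.9792 + 10.8753 + 9.4172 + 4.1622 = 32.3410

32.341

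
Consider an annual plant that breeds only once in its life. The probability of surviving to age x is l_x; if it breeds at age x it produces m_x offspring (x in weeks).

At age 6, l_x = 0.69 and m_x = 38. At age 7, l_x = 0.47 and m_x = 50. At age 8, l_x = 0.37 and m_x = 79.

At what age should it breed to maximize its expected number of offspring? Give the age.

8

Expected offspring if breeding at age x = l_x × m_x:
  age 6: 0.69 × 38 = 26.220
  age 7: 0.47 × 50 = 23.500
  age 8: 0.37 × 79 = 29.230
Maximum at age 8 (29.230).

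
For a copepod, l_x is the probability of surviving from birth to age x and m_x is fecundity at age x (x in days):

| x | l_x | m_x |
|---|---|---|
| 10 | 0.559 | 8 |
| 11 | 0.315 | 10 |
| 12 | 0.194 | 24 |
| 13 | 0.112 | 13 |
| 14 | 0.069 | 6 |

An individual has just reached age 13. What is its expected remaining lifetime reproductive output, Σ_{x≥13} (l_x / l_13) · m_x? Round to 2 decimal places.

l_13 = 0.112. Conditional survival from age 13 to x is l_x / l_13.
  x=13: (0.112/0.112) × 13 = 13.0000
  x=14: (0.069/0.112) × 6 = 3.6964
Sum = 13.0000 + 3.6964 = 16.6964

16.70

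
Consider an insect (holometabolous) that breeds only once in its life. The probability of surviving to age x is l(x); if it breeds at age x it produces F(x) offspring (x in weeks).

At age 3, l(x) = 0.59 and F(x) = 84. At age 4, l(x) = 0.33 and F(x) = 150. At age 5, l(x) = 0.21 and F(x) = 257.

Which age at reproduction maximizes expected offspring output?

Expected offspring if breeding at age x = l(x) × F(x):
  age 3: 0.59 × 84 = 49.560
  age 4: 0.33 × 150 = 49.500
  age 5: 0.21 × 257 = 53.970
Maximum at age 5 (53.970).

5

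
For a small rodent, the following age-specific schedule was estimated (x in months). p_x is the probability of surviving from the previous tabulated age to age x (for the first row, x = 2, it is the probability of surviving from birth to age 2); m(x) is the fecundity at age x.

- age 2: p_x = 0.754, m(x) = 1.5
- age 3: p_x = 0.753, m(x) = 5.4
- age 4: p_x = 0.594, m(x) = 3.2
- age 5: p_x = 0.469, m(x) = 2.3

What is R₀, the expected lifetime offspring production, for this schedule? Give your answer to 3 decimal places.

5.640

Survivorship from birth: l_x = p_2·p_3·…·p_x.
  l_2 = 0.75400
  l_3 = 0.56776
  l_4 = 0.33725
  l_5 = 0.15817
R₀ = Σ l_x m(x):
  age 2: 0.75400 × 1.5 = 1.1310
  age 3: 0.56776 × 5.4 = 3.0659
  age 4: 0.33725 × 3.2 = 1.0792
  age 5: 0.15817 × 2.3 = 0.3638
R₀ = 1.1310 + 3.0659 + 1.0792 + 0.3638 = 5.6399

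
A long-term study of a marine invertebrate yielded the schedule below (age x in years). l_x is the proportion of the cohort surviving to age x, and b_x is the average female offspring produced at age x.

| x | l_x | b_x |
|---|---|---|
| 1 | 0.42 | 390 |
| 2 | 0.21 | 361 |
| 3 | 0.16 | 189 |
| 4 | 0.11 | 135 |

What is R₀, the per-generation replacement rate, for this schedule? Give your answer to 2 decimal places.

R₀ = Σ l_x b_x:
  age 1: 0.42 × 390 = 163.8000
  age 2: 0.21 × 361 = 75.8100
  age 3: 0.16 × 189 = 30.2400
  age 4: 0.11 × 135 = 14.8500
R₀ = 163.8000 + 75.8100 + 30.2400 + 14.8500 = 284.7000

284.70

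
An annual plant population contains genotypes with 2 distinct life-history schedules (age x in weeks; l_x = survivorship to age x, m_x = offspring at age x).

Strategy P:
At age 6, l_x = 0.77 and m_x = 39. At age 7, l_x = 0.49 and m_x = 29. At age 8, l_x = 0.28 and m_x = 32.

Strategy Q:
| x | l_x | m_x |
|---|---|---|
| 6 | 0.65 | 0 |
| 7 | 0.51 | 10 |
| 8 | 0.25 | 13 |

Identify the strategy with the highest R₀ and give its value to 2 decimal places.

53.20

Strategy P: R₀ = 0.77×39 + 0.49×29 + 0.28×32 = 53.2000
Strategy Q: R₀ = 0.65×0 + 0.51×10 + 0.25×13 = 8.3500
Highest R₀: strategy P with 53.2000.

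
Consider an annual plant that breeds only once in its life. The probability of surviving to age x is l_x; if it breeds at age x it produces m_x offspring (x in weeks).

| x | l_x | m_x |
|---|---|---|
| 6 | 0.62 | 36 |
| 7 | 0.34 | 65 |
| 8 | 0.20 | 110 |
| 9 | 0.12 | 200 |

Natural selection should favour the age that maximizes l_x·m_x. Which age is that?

Expected offspring if breeding at age x = l_x × m_x:
  age 6: 0.62 × 36 = 22.320
  age 7: 0.34 × 65 = 22.100
  age 8: 0.20 × 110 = 22.000
  age 9: 0.12 × 200 = 24.000
Maximum at age 9 (24.000).

9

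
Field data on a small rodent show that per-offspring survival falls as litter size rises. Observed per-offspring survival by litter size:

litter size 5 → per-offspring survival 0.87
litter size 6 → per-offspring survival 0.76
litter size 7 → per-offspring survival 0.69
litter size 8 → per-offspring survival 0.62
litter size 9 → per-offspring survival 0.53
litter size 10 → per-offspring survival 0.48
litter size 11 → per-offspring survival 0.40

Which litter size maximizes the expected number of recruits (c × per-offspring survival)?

8

Expected recruits = c × s(c):
  c=5: 5 × 0.87 = 4.350
  c=6: 6 × 0.76 = 4.560
  c=7: 7 × 0.69 = 4.830
  c=8: 8 × 0.62 = 4.960
  c=9: 9 × 0.53 = 4.770
  c=10: 10 × 0.48 = 4.800
  c=11: 11 × 0.40 = 4.400
Maximum at c = 8 (4.960 recruits).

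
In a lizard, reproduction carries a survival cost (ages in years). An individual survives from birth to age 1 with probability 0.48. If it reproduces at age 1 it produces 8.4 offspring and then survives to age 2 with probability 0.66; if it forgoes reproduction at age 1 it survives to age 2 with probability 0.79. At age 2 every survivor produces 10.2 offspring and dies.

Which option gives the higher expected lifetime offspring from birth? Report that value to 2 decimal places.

7.26

breed at age 1: R₀ = 0.48 × (8.4 + 0.66 × 10.2) = 0.48 × 15.1320 = 7.2634
delay to age 2: R₀ = 0.48 × (0.79 × 10.2) = 0.48 × 8.0580 = 3.8678
Higher: breed at age 1 (7.2634).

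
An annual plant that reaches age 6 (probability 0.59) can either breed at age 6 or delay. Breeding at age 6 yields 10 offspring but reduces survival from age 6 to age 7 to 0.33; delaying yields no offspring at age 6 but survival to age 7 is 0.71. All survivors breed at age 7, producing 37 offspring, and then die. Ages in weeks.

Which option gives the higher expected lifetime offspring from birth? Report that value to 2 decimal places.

breed at age 6: R₀ = 0.59 × (10 + 0.33 × 37) = 0.59 × 22.2100 = 13.1039
delay to age 7: R₀ = 0.59 × (0.71 × 37) = 0.59 × 26.2700 = 15.4993
Higher: delay to age 7 (15.4993).

15.50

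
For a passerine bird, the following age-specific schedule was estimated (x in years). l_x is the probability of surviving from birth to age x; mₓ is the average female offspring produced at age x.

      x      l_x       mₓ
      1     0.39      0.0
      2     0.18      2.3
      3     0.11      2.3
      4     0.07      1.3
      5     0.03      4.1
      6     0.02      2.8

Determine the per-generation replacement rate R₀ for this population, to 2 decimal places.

R₀ = Σ l_x mₓ:
  age 1: 0.39 × 0.0 = 0.0000
  age 2: 0.18 × 2.3 = 0.4140
  age 3: 0.11 × 2.3 = 0.2530
  age 4: 0.07 × 1.3 = 0.0910
  age 5: 0.03 × 4.1 = 0.1230
  age 6: 0.02 × 2.8 = 0.0560
R₀ = 0.0000 + 0.4140 + 0.2530 + 0.0910 + 0.1230 + 0.0560 = 0.9370

0.94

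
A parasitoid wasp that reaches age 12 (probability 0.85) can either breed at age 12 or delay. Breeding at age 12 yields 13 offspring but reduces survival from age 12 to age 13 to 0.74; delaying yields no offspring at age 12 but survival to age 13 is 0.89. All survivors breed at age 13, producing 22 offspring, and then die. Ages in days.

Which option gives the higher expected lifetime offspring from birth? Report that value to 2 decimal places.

24.89

breed at age 12: R₀ = 0.85 × (13 + 0.74 × 22) = 0.85 × 29.2800 = 24.8880
delay to age 13: R₀ = 0.85 × (0.89 × 22) = 0.85 × 19.5800 = 16.6430
Higher: breed at age 12 (24.8880).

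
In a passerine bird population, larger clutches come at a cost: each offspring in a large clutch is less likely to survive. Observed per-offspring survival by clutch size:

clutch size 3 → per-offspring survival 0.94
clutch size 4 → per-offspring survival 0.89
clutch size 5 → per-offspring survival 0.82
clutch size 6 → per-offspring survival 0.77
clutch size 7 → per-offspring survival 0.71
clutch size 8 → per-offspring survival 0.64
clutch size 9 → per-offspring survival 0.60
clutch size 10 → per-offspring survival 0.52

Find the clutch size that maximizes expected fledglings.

9

Expected fledglings = c × s(c):
  c=3: 3 × 0.94 = 2.820
  c=4: 4 × 0.89 = 3.560
  c=5: 5 × 0.82 = 4.100
  c=6: 6 × 0.77 = 4.620
  c=7: 7 × 0.71 = 4.970
  c=8: 8 × 0.64 = 5.120
  c=9: 9 × 0.60 = 5.400
  c=10: 10 × 0.52 = 5.200
Maximum at c = 9 (5.400 fledglings).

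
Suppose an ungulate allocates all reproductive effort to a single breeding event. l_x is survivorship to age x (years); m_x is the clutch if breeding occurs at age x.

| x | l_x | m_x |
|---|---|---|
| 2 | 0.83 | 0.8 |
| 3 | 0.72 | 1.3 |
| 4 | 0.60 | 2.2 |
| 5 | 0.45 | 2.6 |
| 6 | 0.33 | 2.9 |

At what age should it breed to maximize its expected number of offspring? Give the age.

Expected offspring if breeding at age x = l_x × m_x:
  age 2: 0.83 × 0.8 = 0.664
  age 3: 0.72 × 1.3 = 0.936
  age 4: 0.60 × 2.2 = 1.320
  age 5: 0.45 × 2.6 = 1.170
  age 6: 0.33 × 2.9 = 0.957
Maximum at age 4 (1.320).

4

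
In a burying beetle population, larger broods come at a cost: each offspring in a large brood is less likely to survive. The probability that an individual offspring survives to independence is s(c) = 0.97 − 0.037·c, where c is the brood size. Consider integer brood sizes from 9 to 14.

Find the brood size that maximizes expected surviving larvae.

Expected surviving larvae = c × s(c):
  c=9: 9 × 0.637 = 5.733
  c=10: 10 × 0.600 = 6.000
  c=11: 11 × 0.563 = 6.193
  c=12: 12 × 0.526 = 6.312
  c=13: 13 × 0.489 = 6.357
  c=14: 14 × 0.452 = 6.328
Maximum at c = 13 (6.357 surviving larvae).

13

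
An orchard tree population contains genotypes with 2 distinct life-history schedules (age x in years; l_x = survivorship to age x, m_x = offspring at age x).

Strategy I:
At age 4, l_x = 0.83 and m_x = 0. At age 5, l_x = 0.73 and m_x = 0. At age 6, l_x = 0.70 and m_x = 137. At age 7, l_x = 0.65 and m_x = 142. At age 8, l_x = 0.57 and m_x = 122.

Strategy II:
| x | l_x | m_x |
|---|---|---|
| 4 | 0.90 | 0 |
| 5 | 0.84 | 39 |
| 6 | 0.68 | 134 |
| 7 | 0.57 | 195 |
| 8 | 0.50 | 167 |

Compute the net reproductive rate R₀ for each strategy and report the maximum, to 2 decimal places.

Strategy I: R₀ = 0.83×0 + 0.73×0 + 0.70×137 + 0.65×142 + 0.57×122 = 257.7400
Strategy II: R₀ = 0.90×0 + 0.84×39 + 0.68×134 + 0.57×195 + 0.50×167 = 318.5300
Highest R₀: strategy II with 318.5300.

318.53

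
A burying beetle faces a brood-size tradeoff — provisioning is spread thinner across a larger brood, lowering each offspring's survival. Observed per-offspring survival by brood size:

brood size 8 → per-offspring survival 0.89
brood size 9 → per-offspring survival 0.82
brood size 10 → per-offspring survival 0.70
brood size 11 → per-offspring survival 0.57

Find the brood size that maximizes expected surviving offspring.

Expected surviving offspring = c × s(c):
  c=8: 8 × 0.89 = 7.120
  c=9: 9 × 0.82 = 7.380
  c=10: 10 × 0.70 = 7.000
  c=11: 11 × 0.57 = 6.270
Maximum at c = 9 (7.380 surviving offspring).

9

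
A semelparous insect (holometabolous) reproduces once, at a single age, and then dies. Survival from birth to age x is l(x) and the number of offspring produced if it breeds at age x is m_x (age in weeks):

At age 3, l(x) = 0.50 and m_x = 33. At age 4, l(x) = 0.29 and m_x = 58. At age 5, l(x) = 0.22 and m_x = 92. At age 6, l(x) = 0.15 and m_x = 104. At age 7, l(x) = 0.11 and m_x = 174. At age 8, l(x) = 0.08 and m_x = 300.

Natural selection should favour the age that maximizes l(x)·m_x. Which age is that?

8

Expected offspring if breeding at age x = l(x) × m_x:
  age 3: 0.50 × 33 = 16.500
  age 4: 0.29 × 58 = 16.820
  age 5: 0.22 × 92 = 20.240
  age 6: 0.15 × 104 = 15.600
  age 7: 0.11 × 174 = 19.140
  age 8: 0.08 × 300 = 24.000
Maximum at age 8 (24.000).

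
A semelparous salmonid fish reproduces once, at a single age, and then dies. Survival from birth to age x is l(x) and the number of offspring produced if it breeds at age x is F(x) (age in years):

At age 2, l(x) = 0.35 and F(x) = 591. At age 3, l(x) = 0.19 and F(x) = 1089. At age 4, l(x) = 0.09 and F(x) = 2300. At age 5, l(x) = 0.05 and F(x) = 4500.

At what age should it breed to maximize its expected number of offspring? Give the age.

5

Expected offspring if breeding at age x = l(x) × F(x):
  age 2: 0.35 × 591 = 206.850
  age 3: 0.19 × 1089 = 206.910
  age 4: 0.09 × 2300 = 207.000
  age 5: 0.05 × 4500 = 225.000
Maximum at age 5 (225.000).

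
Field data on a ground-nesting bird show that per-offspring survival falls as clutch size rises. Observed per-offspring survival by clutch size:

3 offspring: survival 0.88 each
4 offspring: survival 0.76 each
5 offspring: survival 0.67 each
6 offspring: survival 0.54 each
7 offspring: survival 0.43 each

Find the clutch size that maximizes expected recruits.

5

Expected recruits = c × s(c):
  c=3: 3 × 0.88 = 2.640
  c=4: 4 × 0.76 = 3.040
  c=5: 5 × 0.67 = 3.350
  c=6: 6 × 0.54 = 3.240
  c=7: 7 × 0.43 = 3.010
Maximum at c = 5 (3.350 recruits).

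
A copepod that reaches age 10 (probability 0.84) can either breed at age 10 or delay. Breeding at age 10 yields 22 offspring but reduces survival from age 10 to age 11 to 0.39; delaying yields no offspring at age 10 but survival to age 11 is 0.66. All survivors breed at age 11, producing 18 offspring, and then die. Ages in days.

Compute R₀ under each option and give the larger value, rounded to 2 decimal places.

breed at age 10: R₀ = 0.84 × (22 + 0.39 × 18) = 0.84 × 29.0200 = 24.3768
delay to age 11: R₀ = 0.84 × (0.66 × 18) = 0.84 × 11.8800 = 9.9792
Higher: breed at age 10 (24.3768).

24.38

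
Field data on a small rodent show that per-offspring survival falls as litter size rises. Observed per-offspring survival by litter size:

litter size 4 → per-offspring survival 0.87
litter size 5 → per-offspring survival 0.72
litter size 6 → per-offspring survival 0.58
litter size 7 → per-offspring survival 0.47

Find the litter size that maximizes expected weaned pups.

Expected weaned pups = c × s(c):
  c=4: 4 × 0.87 = 3.480
  c=5: 5 × 0.72 = 3.600
  c=6: 6 × 0.58 = 3.480
  c=7: 7 × 0.47 = 3.290
Maximum at c = 5 (3.600 weaned pups).

5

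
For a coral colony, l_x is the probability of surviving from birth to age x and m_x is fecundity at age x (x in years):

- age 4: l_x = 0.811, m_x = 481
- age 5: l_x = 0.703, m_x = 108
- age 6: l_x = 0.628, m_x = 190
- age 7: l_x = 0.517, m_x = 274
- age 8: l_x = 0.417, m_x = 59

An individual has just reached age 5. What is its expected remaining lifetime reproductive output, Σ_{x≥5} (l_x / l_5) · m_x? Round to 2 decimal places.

l_5 = 0.703. Conditional survival from age 5 to x is l_x / l_5.
  x=5: (0.703/0.703) × 108 = 108.0000
  x=6: (0.628/0.703) × 190 = 169.7297
  x=7: (0.517/0.703) × 274 = 201.5050
  x=8: (0.417/0.703) × 59 = 34.9972
Sum = 108.0000 + 169.7297 + 201.5050 + 34.9972 = 514.2319

514.23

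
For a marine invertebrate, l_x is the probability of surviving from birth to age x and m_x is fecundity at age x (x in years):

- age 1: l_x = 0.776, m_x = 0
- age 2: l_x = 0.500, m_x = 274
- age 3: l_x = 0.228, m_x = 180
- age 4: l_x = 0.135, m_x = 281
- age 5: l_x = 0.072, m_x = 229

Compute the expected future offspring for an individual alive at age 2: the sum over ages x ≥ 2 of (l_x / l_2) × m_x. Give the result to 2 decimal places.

l_2 = 0.500. Conditional survival from age 2 to x is l_x / l_2.
  x=2: (0.500/0.500) × 274 = 274.0000
  x=3: (0.228/0.500) × 180 = 82.0800
  x=4: (0.135/0.500) × 281 = 75.8700
  x=5: (0.072/0.500) × 229 = 32.9760
Sum = 274.0000 + 82.0800 + 75.8700 + 32.9760 = 464.9260

464.93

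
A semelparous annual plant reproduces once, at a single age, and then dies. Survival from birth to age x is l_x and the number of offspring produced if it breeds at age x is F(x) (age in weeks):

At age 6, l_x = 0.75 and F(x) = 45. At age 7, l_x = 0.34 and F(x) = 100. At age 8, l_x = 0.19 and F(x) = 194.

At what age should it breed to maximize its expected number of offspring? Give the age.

Expected offspring if breeding at age x = l_x × F(x):
  age 6: 0.75 × 45 = 33.750
  age 7: 0.34 × 100 = 34.000
  age 8: 0.19 × 194 = 36.860
Maximum at age 8 (36.860).

8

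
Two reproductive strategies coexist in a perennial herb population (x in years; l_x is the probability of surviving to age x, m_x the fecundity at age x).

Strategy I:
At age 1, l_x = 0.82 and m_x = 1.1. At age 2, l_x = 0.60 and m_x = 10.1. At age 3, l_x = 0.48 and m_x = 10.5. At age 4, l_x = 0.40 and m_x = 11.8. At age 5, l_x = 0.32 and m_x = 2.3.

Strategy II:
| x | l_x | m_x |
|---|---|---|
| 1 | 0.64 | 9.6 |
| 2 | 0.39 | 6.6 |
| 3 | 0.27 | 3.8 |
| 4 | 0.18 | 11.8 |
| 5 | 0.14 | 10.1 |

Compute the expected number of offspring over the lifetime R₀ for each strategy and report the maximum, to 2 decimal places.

Strategy I: R₀ = 0.82×1.1 + 0.60×10.1 + 0.48×10.5 + 0.40×11.8 + 0.32×2.3 = 17.4580
Strategy II: R₀ = 0.64×9.6 + 0.39×6.6 + 0.27×3.8 + 0.18×11.8 + 0.14×10.1 = 13.2820
Highest R₀: strategy I with 17.4580.

17.46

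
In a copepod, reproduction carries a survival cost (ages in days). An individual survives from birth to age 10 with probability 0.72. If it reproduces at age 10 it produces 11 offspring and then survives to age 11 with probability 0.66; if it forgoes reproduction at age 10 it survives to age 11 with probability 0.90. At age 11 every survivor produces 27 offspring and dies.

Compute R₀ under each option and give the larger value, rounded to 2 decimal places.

breed at age 10: R₀ = 0.72 × (11 + 0.66 × 27) = 0.72 × 28.8200 = 20.7504
delay to age 11: R₀ = 0.72 × (0.90 × 27) = 0.72 × 24.3000 = 17.4960
Higher: breed at age 10 (20.7504).

20.75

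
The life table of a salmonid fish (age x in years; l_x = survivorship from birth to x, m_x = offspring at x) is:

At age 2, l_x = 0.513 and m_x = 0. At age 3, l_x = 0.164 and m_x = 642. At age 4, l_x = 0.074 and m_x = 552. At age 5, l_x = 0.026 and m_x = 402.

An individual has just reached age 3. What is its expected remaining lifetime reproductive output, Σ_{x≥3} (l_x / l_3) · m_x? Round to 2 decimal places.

l_3 = 0.164. Conditional survival from age 3 to x is l_x / l_3.
  x=3: (0.164/0.164) × 642 = 642.0000
  x=4: (0.074/0.164) × 552 = 249.0732
  x=5: (0.026/0.164) × 402 = 63.7317
Sum = 642.0000 + 249.0732 + 63.7317 = 954.8049

954.80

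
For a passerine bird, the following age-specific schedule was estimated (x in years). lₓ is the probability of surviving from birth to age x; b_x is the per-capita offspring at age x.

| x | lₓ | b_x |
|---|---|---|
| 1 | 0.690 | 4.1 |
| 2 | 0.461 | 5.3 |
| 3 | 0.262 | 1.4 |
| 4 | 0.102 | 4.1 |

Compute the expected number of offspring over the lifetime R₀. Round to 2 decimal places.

6.06

R₀ = Σ lₓ b_x:
  age 1: 0.690 × 4.1 = 2.8290
  age 2: 0.461 × 5.3 = 2.4433
  age 3: 0.262 × 1.4 = 0.3668
  age 4: 0.102 × 4.1 = 0.4182
R₀ = 2.8290 + 2.4433 + 0.3668 + 0.4182 = 6.0573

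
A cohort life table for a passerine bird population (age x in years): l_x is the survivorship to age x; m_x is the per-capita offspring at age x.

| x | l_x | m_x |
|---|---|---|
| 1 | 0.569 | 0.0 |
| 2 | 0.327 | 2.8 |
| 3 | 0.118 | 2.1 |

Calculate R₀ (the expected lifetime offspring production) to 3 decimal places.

R₀ = Σ l_x m_x:
  age 1: 0.569 × 0.0 = 0.0000
  age 2: 0.327 × 2.8 = 0.9156
  age 3: 0.118 × 2.1 = 0.2478
R₀ = 0.0000 + 0.9156 + 0.2478 = 1.1634

1.163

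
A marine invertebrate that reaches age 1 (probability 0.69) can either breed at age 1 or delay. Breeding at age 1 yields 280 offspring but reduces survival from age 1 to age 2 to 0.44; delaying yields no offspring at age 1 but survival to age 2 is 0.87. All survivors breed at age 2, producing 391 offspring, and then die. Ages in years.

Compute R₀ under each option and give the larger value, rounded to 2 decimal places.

311.91

breed at age 1: R₀ = 0.69 × (280 + 0.44 × 391) = 0.69 × 452.0400 = 311.9076
delay to age 2: R₀ = 0.69 × (0.87 × 391) = 0.69 × 340.1700 = 234.7173
Higher: breed at age 1 (311.9076).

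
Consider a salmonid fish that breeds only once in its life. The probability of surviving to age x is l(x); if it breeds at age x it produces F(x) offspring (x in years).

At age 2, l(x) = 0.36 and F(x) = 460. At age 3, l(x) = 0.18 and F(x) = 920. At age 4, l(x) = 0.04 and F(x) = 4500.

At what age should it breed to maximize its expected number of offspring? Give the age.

4

Expected offspring if breeding at age x = l(x) × F(x):
  age 2: 0.36 × 460 = 165.600
  age 3: 0.18 × 920 = 165.600
  age 4: 0.04 × 4500 = 180.000
Maximum at age 4 (180.000).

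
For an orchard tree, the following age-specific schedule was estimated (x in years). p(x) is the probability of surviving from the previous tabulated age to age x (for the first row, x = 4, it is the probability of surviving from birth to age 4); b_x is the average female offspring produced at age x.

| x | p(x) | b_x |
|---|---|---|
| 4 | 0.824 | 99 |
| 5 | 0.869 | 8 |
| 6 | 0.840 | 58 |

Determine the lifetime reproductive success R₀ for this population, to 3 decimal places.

Survivorship from birth: l_x = p_4·p_5·…·p_x.
  l_4 = 0.82400
  l_5 = 0.71606
  l_6 = 0.60149
R₀ = Σ l_x b_x:
  age 4: 0.82400 × 99 = 81.5760
  age 5: 0.71606 × 8 = 5.7285
  age 6: 0.60149 × 58 = 34.8864
R₀ = 81.5760 + 5.7285 + 34.8864 = 122.1909

122.191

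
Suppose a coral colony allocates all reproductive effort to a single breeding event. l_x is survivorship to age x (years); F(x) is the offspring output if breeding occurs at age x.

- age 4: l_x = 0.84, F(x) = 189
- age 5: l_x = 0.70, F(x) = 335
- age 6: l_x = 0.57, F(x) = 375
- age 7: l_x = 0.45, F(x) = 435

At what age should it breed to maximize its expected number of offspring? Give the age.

Expected offspring if breeding at age x = l_x × F(x):
  age 4: 0.84 × 189 = 158.760
  age 5: 0.70 × 335 = 234.500
  age 6: 0.57 × 375 = 213.750
  age 7: 0.45 × 435 = 195.750
Maximum at age 5 (234.500).

5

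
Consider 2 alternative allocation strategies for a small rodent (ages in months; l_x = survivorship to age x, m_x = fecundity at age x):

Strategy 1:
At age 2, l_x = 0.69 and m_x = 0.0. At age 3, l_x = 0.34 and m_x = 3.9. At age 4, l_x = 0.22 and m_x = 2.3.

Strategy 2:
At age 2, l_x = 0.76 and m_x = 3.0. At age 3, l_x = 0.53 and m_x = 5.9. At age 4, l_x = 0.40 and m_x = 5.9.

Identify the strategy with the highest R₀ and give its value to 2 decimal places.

7.77

Strategy 1: R₀ = 0.69×0.0 + 0.34×3.9 + 0.22×2.3 = 1.8320
Strategy 2: R₀ = 0.76×3.0 + 0.53×5.9 + 0.40×5.9 = 7.7670
Highest R₀: strategy 2 with 7.7670.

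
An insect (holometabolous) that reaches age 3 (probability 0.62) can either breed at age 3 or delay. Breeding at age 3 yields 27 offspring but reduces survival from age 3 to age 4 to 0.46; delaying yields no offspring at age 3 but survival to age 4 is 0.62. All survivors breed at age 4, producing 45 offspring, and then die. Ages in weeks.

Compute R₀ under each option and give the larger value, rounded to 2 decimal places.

29.57

breed at age 3: R₀ = 0.62 × (27 + 0.46 × 45) = 0.62 × 47.7000 = 29.5740
delay to age 4: R₀ = 0.62 × (0.62 × 45) = 0.62 × 27.9000 = 17.2980
Higher: breed at age 3 (29.5740).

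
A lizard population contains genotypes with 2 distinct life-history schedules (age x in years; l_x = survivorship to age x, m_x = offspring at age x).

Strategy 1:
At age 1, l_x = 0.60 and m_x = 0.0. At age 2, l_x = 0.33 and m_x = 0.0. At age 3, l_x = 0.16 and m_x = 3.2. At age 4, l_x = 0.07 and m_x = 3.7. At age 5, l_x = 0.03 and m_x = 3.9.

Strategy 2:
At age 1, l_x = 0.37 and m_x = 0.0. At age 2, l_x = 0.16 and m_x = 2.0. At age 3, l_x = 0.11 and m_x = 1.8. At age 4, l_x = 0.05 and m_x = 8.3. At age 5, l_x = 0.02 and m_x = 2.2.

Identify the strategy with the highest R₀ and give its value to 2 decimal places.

Strategy 1: R₀ = 0.60×0.0 + 0.33×0.0 + 0.16×3.2 + 0.07×3.7 + 0.03×3.9 = 0.8880
Strategy 2: R₀ = 0.37×0.0 + 0.16×2.0 + 0.11×1.8 + 0.05×8.3 + 0.02×2.2 = 0.9770
Highest R₀: strategy 2 with 0.9770.

0.98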